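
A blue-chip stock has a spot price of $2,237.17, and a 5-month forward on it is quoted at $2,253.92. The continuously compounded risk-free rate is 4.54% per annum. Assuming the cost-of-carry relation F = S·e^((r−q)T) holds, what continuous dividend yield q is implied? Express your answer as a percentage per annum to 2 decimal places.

From F = S·e^((r−q)T): (r − q) = ln(F/S)/T
ln(2253.92/2237.17) = ln(1.007487) = 0.007459
(r − q) = 0.007459 / (5/12) = 0.017902
q = r − ln(F/S)/T = 0.0454 − 0.017902 = 0.027498
q = 2.75%

2.75%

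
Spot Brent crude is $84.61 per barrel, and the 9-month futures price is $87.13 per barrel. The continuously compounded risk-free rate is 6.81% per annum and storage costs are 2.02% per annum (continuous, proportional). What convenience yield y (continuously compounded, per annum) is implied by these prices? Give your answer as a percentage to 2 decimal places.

4.92%

F = S·e^((r+u−y)T) ⇒ (r+u−y) = ln(F/S)/T
ln(87.13/84.61) = 0.029349; /T ⇒ 0.039132
y = r + u − ln(F/S)/T = 0.0681 + 0.0202 − 0.039132 = 0.049168
y = 4.92%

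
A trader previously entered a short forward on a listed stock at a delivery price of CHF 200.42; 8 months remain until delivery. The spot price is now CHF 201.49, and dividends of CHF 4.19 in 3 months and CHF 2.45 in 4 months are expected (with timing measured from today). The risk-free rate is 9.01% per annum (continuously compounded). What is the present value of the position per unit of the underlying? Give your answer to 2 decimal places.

-CHF 6.28

PV(remaining dividends) I = 4.19·e^(−0.0901·3/12) + 2.45·e^(−0.0901·4/12) = 6.4742
Current forward F = (S − I)·e^(rT) = (201.49 − 6.4742)·e^(0.0901·8/12) = 195.0158 × 1.061907 = 207.0886
Value (long) = (F − K)·e^(−rT) = (207.0886 − 200.42) × 0.941702 = 6.2798
Short position value = −(long value) = -CHF 6.28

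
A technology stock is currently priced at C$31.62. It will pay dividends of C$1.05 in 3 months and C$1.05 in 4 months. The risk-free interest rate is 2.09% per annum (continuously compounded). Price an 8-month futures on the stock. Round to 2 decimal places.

C$29.95

PV(dividends) I = 1.05·e^(−0.0209·3/12) + 1.05·e^(−0.0209·4/12)
I = 1.0445 + 1.0427 = 2.0872
F = (S − I)·e^(rT) = (31.62 − 2.0872) · e^(0.0209·8/12)
= 29.5328 · e^0.013933 = 29.5328 × 1.014031 = C$29.95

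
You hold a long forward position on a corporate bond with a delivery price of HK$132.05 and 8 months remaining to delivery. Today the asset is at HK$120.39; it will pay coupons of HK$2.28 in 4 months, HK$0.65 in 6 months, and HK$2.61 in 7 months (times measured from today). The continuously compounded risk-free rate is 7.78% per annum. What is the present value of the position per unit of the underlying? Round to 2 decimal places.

PV(remaining coupons) I = 2.28·e^(−0.0778·4/12) + 0.65·e^(−0.0778·6/12) + 2.61·e^(−0.0778·7/12) = 5.3410
Current forward F = (S − I)·e^(rT) = (120.39 − 5.3410)·e^(0.0778·8/12) = 115.0490 × 1.053235 = 121.1736
Value (long) = (F − K)·e^(−rT) = (121.1736 − 132.05) × 0.949455 = -10.3267
Value = -HK$10.33

-HK$10.33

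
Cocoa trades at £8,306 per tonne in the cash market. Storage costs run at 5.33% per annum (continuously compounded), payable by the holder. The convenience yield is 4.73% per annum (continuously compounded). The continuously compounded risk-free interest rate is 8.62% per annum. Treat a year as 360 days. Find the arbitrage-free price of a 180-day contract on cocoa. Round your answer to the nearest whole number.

£8,698 per tonne

Net carry = r + u − y = 0.0862 + 0.0533 − 0.0473 = 0.0922
F = S·e^((r+u−y)T) = 8306 · e^(0.0922 × 180/360) = 8306 · e^0.046100
= 8306 × 1.047179 = £8,698 per tonne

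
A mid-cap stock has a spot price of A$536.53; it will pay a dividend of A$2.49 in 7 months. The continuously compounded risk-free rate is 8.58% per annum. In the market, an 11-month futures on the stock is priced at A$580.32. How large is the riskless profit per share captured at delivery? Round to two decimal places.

PV(dividends) I = 2.49·e^(−0.0858·7/12) = 2.3684
Fair futures F* = (S − I)·e^(rT) = (536.53 − 2.3684)·e^0.078650 = 534.1616 × 1.081826 = 577.8699
Market A$580.32 > fair 577.8699: forward overpriced → cash-and-carry (borrow at r, buy the stock and collect the dividends, short the forward).
Profit at T = |F_mkt − F*| = |580.32 − 577.8699| = A$2.45 per share

A$2.45 per share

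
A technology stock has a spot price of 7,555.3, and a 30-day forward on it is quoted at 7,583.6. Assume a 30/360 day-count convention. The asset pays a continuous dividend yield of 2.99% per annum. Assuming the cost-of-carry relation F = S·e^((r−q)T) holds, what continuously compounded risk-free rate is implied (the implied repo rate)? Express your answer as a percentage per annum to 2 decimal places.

From F = S·e^((r−q)T): (r − q) = ln(F/S)/T
ln(7583.6/7555.3) = ln(1.003746) = 0.003739
(r − q) = 0.003739 / (30/360) = 0.044868
r = ln(F/S)/T + q = 0.044868 + 0.0299 = 0.074768
r = 7.48%

7.48%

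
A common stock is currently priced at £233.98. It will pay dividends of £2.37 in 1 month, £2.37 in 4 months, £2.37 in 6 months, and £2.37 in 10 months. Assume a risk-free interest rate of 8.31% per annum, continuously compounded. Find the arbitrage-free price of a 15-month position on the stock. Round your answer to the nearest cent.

PV(dividends) I = 2.37·e^(−0.0831·1/12) + 2.37·e^(−0.0831·4/12) + 2.37·e^(−0.0831·6/12) + 2.37·e^(−0.0831·10/12)
I = 2.3536 + 2.3053 + 2.2735 + 2.2114 = 9.1438
F = (S − I)·e^(rT) = (233.98 − 9.1438) · e^(0.0831·15/12)
= 224.8362 · e^0.103875 = 224.8362 × 1.109462 = £249.45

£249.45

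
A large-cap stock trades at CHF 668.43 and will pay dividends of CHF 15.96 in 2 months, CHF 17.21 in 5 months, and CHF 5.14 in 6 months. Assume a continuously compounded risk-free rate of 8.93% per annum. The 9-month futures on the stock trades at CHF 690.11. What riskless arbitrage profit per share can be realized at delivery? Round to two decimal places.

PV(dividends) I = 15.96·e^(−0.0893·2/12) + 17.21·e^(−0.0893·5/12) + 5.14·e^(−0.0893·6/12) = 37.2212
Fair futures F* = (S − I)·e^(rT) = (668.43 − 37.2212)·e^0.066975 = 631.2088 × 1.069269 = 674.9320
Market CHF 690.11 > fair 674.9320: forward overpriced → cash-and-carry (borrow at r, buy the stock and collect the dividends, short the forward).
Profit at T = |F_mkt − F*| = |690.11 − 674.9320| = CHF 15.18 per share

CHF 15.18 per share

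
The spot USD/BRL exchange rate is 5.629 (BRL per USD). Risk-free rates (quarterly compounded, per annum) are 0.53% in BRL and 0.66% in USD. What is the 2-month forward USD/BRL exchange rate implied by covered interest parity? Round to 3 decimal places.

By covered interest parity, F = S · (1+r_BRL/4)^(4T) / (1+r_USD/4)^(4T)
= 5.629 × 1.000883 / 1.001100 = 5.629 × 0.999783
F = 5.628 BRL per USD

5.628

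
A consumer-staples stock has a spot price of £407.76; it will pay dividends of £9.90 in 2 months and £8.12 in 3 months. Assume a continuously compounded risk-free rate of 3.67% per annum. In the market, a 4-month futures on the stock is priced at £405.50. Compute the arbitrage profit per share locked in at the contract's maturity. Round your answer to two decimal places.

£10.83 per share

PV(dividends) I = 9.90·e^(−0.0367·2/12) + 8.12·e^(−0.0367·3/12) = 17.8855
Fair futures F* = (S − I)·e^(rT) = (407.76 − 17.8855)·e^0.012233 = 389.8745 × 1.012308 = 394.6731
Market £405.50 > fair 394.6731: forward overpriced → cash-and-carry (borrow at r, buy the stock and collect the dividends, short the forward).
Profit at T = |F_mkt − F*| = |405.50 − 394.6731| = £10.83 per share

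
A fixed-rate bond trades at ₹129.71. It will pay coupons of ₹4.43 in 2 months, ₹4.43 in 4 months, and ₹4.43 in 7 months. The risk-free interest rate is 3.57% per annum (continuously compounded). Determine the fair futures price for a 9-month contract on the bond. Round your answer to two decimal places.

PV(coupons) I = 4.43·e^(−0.0357·2/12) + 4.43·e^(−0.0357·4/12) + 4.43·e^(−0.0357·7/12)
I = 4.4037 + 4.3776 + 4.3387 = 13.1200
F = (S − I)·e^(rT) = (129.71 − 13.1200) · e^(0.0357·9/12)
= 116.5900 · e^0.026775 = 116.5900 × 1.027137 = ₹119.75

₹119.75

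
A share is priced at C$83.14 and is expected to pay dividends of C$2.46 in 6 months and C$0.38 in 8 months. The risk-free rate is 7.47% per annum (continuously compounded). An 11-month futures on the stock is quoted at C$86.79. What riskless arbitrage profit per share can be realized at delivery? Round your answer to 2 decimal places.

C$0.68 per share

PV(dividends) I = 2.46·e^(−0.0747·6/12) + 0.38·e^(−0.0747·8/12) = 2.7314
Fair futures F* = (S − I)·e^(rT) = (83.14 − 2.7314)·e^0.068475 = 80.4086 × 1.070874 = 86.1075
Market C$86.79 > fair 86.1075: forward overpriced → cash-and-carry (borrow at r, buy the stock and collect the dividends, short the forward).
Profit at T = |F_mkt − F*| = |86.79 − 86.1075| = C$0.68 per share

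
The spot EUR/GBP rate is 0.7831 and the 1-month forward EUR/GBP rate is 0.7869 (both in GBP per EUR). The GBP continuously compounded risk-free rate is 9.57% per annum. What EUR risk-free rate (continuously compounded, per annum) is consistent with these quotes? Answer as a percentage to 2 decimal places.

3.76%

F = S·e^((r_GBP − r_EUR)T) ⇒ r_EUR = r_GBP − ln(F/S)/T
ln(0.7869/0.7831) = 0.004841; /(1/12) = 0.058092
r_EUR = 0.0957 − 0.058092 = 0.037608
r_EUR = 3.76%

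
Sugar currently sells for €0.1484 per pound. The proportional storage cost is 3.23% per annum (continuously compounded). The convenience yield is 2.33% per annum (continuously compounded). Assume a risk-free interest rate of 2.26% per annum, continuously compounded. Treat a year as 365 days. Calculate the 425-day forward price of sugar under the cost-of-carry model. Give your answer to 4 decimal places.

€0.1540 per pound

Net carry = r + u − y = 0.0226 + 0.0323 − 0.0233 = 0.0316
F = S·e^((r+u−y)T) = 0.1484 · e^(0.0316 × 425/365) = 0.1484 · e^0.036795
= 0.1484 × 1.037480 = €0.1540 per pound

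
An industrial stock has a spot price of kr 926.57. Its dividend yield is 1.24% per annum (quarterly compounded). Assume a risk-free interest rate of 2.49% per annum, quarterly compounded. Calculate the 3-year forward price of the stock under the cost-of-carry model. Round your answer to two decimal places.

F = S · (1+r/4)^(4T) / (1+q/4)^(4T)
= 926.57 × 1.077311 / 1.037841 = 926.57 × 1.038031
F = kr 961.81

kr 961.81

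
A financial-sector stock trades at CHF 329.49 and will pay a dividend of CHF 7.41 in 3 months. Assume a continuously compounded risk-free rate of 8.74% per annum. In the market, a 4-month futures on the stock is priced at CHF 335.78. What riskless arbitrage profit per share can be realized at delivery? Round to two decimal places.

PV(dividends) I = 7.41·e^(−0.0874·3/12) = 7.2498
Fair futures F* = (S − I)·e^(rT) = (329.49 − 7.2498)·e^0.029133 = 322.2402 × 1.029562 = 331.7663
Market CHF 335.78 > fair 331.7663: forward overpriced → cash-and-carry (borrow at r, buy the stock and collect the dividends, short the forward).
Profit at T = |F_mkt − F*| = |335.78 − 331.7663| = CHF 4.01 per share

CHF 4.01 per share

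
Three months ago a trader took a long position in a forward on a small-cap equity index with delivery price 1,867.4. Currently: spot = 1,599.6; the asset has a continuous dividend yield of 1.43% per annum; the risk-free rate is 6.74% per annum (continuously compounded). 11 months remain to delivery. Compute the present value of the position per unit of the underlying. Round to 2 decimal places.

Current fair forward for the remaining 11 months: F = S·e^((r − q)·T), (r − q) = 0.0674 − 0.0143 = 0.0531
F = 1599.6 · e^(0.0531 × 11/12) = 1599.6 × 1.04987908 = 1679.3866
Value of long forward = (F − K)·e^(−rT) = (1679.3866 − 1867.4) · e^(−0.0674·11/12)
= -188.0134 × 0.94008655 = -176.75

-176.75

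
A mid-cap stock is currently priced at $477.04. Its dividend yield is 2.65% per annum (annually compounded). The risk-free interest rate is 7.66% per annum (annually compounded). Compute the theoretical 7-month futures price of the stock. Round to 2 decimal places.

F = S · (1+r)^T / (1+q)^T
= 477.04 × 1.043995 / 1.015374 = 477.04 × 1.028188
F = $490.49

$490.49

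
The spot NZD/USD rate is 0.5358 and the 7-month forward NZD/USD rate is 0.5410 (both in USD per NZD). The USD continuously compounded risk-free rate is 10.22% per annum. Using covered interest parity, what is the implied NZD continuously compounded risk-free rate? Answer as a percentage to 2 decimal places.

8.56%

F = S·e^((r_USD − r_NZD)T) ⇒ r_NZD = r_USD − ln(F/S)/T
ln(0.5410/0.5358) = 0.009658; /(7/12) = 0.016557
r_NZD = 0.1022 − 0.016557 = 0.085643
r_NZD = 8.56%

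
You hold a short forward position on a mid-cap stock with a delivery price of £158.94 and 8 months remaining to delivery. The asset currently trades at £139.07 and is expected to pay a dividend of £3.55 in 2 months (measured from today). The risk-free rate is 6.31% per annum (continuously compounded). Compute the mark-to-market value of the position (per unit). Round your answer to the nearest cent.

PV(remaining dividends) I = 3.55·e^(−0.0631·2/12) = 3.5129
Current forward F = (S − I)·e^(rT) = (139.07 − 3.5129)·e^(0.0631·8/12) = 135.5571 × 1.042964 = 141.3812
Value (long) = (F − K)·e^(−rT) = (141.3812 − 158.94) × 0.958806 = -16.8355
Short position value = −(long value) = £16.84

£16.84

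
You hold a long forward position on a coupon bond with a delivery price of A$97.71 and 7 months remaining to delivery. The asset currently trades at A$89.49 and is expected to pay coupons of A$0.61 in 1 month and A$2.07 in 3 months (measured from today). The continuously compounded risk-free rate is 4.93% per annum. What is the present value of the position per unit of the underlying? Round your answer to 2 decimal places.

-A$8.10

PV(remaining coupons) I = 0.61·e^(−0.0493·1/12) + 2.07·e^(−0.0493·3/12) = 2.6521
Current forward F = (S − I)·e^(rT) = (89.49 − 2.6521)·e^(0.0493·7/12) = 86.8379 × 1.029176 = 89.3715
Value (long) = (F − K)·e^(−rT) = (89.3715 − 97.71) × 0.971651 = -8.1021
Value = -A$8.10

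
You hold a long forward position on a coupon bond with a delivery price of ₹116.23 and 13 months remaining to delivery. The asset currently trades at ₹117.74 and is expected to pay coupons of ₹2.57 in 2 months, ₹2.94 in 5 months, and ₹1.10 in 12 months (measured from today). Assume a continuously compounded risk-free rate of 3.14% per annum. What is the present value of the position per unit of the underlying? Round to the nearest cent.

PV(remaining coupons) I = 2.57·e^(−0.0314·2/12) + 2.94·e^(−0.0314·5/12) + 1.10·e^(−0.0314·12/12) = 6.5244
Current forward F = (S − I)·e^(rT) = (117.74 − 6.5244)·e^(0.0314·13/12) = 111.2156 × 1.034602 = 115.0639
Value (long) = (F − K)·e^(−rT) = (115.0639 − 116.23) × 0.966555 = -1.1271
Value = -₹1.13

-₹1.13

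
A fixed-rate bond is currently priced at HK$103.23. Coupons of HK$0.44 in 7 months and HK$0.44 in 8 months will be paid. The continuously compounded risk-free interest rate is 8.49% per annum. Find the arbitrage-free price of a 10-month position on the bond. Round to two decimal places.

PV(coupons) I = 0.44·e^(−0.0849·7/12) + 0.44·e^(−0.0849·8/12)
I = 0.4187 + 0.4158 = 0.8345
F = (S − I)·e^(rT) = (103.23 − 0.8345) · e^(0.0849·10/12)
= 102.3955 · e^0.070750 = 102.3955 × 1.073313 = HK$109.90

HK$109.90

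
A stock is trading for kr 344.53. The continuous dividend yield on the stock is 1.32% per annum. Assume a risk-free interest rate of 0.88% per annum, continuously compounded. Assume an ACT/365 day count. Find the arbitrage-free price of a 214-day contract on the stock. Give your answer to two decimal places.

kr 343.64

F = S·e^((r − q)T) = 344.53 · e^((0.0088 − 0.0132) × 214/365)
= 344.53 · e^-0.002580 = 344.53 × 0.997423
F = kr 343.64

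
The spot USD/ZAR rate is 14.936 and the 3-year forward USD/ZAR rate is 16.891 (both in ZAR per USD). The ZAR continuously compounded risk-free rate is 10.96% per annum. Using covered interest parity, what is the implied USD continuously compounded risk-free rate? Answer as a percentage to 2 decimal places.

F = S·e^((r_ZAR − r_USD)T) ⇒ r_USD = r_ZAR − ln(F/S)/T
ln(16.891/14.936) = 0.123007; /(3) = 0.041002
r_USD = 0.1096 − 0.041002 = 0.068598
r_USD = 6.86%

6.86%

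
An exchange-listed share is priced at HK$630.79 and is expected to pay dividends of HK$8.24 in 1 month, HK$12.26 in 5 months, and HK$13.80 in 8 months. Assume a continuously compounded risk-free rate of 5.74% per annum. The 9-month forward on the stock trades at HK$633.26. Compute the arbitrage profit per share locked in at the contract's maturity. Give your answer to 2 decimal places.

HK$9.65 per share

PV(dividends) I = 8.24·e^(−0.0574·1/12) + 12.26·e^(−0.0574·5/12) + 13.80·e^(−0.0574·8/12) = 33.4528
Fair forward F* = (S − I)·e^(rT) = (630.79 − 33.4528)·e^0.043050 = 597.3372 × 1.043990 = 623.6141
Market HK$633.26 > fair 623.6141: forward overpriced → cash-and-carry (borrow at r, buy the stock and collect the dividends, short the forward).
Profit at T = |F_mkt − F*| = |633.26 − 623.6141| = HK$9.65 per share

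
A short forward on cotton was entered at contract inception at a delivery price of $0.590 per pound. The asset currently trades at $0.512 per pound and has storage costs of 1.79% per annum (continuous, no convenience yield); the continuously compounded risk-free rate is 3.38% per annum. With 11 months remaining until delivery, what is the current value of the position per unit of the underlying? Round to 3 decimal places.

$0.052 per pound

Current fair forward for the remaining 11 months: F = S·e^((r + u)·T), (r + u) = 0.0338 + 0.0179 = 0.0517
F = 0.512 · e^(0.0517 × 11/12) = 0.512 × 1.048533 = 0.5368
Value of long forward = (F − K)·e^(−rT) = (0.5368 − 0.590) · e^(−0.0338·11/12)
= -0.0532 × 0.969492 = -0.052
Short position value = −(long value) = $0.052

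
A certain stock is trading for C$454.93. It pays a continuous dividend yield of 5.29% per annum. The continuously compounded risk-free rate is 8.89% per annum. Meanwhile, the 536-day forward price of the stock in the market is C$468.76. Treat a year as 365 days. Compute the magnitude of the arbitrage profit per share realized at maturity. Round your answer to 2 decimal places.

Fair forward: F* = S·e^(carry·T), with carry = (r − q) = 0.0889 − 0.0529 = 0.0360
F* = 454.93 · e^(0.0360 × 536/365) = 454.93 · e^0.052866 = 454.93 × 1.054288 = C$479.6272
Market C$468.76 < fair C$479.6272: forward underpriced → reverse cash-and-carry (short spot, go long the forward).
At maturity, profit = |F_mkt − F*| = |468.76 − 479.6272| = C$10.87 per share

C$10.87 per share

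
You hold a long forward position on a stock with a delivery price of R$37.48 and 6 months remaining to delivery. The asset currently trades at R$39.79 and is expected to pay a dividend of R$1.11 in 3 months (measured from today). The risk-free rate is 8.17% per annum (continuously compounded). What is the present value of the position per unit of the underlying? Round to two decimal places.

PV(remaining dividends) I = 1.11·e^(−0.0817·3/12) = 1.0876
Current forward F = (S − I)·e^(rT) = (39.79 − 1.0876)·e^(0.0817·6/12) = 38.7024 × 1.041696 = 40.3161
Value (long) = (F − K)·e^(−rT) = (40.3161 − 37.48) × 0.959973 = 2.7226
Value = R$2.72

R$2.72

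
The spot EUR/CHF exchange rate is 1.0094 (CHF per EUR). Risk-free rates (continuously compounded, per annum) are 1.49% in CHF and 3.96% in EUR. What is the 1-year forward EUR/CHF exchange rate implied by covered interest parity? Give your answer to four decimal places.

F = S·e^((r_CHF − r_EUR)T) = 1.0094 · e^((0.0149 − 0.0396) × 1)
= 1.0094 · e^-0.024700 = 1.0094 × 0.975603
F = 0.9848 CHF per EUR

0.9848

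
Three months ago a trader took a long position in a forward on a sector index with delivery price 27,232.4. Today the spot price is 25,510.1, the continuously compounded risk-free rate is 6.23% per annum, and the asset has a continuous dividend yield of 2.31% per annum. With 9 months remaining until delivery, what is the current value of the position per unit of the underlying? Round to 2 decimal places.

Current fair forward for the remaining 9 months: F = S·e^((r − q)·T), (r − q) = 0.0623 − 0.0231 = 0.0392
F = 25510.1 · e^(0.0392 × 9/12) = 25510.1 × 1.02983645 = 26271.2308
Value of long forward = (F − K)·e^(−rT) = (26271.2308 − 27232.4) · e^(−0.0623·9/12)
= -961.1692 × 0.95434981 = -917.29

-917.29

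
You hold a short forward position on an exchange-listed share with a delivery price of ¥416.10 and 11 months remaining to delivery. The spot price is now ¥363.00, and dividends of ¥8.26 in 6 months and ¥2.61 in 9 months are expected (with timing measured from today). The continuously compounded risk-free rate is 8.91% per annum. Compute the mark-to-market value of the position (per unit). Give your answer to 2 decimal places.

PV(remaining dividends) I = 8.26·e^(−0.0891·6/12) + 2.61·e^(−0.0891·9/12) = 10.3414
Current forward F = (S − I)·e^(rT) = (363.00 − 10.3414)·e^(0.0891·11/12) = 352.6586 × 1.085103 = 382.6709
Value (long) = (F − K)·e^(−rT) = (382.6709 − 416.10) × 0.921571 = -30.8073
Short position value = −(long value) = ¥30.81

¥30.81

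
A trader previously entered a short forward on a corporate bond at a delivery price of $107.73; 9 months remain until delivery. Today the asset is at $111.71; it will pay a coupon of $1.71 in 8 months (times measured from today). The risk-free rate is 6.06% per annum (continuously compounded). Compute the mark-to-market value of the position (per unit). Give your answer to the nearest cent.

-$7.12

PV(remaining coupons) I = 1.71·e^(−0.0606·8/12) = 1.6423
Current forward F = (S − I)·e^(rT) = (111.71 − 1.6423)·e^(0.0606·9/12) = 110.0677 × 1.046499 = 115.1857
Value (long) = (F − K)·e^(−rT) = (115.1857 − 107.73) × 0.955567 = 7.1244
Short position value = −(long value) = -$7.12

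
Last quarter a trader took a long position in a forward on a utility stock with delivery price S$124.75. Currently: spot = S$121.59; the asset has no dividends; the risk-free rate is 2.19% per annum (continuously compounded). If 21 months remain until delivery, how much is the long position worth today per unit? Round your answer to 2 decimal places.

S$1.53

Current fair forward for the remaining 21 months: F = S·e^(r·T), r = 0.0219
F = 121.59 · e^(0.0219 × 21/12) = 121.59 × 1.039069 = 126.3404
Value of long forward = (F − K)·e^(−rT) = (126.3404 − 124.75) · e^(−0.0219·21/12)
= 1.5904 × 0.962400 = 1.53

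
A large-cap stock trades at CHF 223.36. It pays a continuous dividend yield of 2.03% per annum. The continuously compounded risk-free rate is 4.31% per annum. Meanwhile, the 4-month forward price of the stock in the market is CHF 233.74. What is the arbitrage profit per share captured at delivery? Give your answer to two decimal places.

CHF 8.68 per share

Fair forward: F* = S·e^(carry·T), with carry = (r − q) = 0.0431 − 0.0203 = 0.0228
F* = 223.36 · e^(0.0228 × 4/12) = 223.36 · e^0.007600 = 223.36 × 1.007629 = CHF 225.0640
Market CHF 233.74 > fair CHF 225.0640: forward overpriced → cash-and-carry (buy spot, short the forward).
At maturity, profit = |F_mkt − F*| = |233.74 − 225.0640| = CHF 8.68 per share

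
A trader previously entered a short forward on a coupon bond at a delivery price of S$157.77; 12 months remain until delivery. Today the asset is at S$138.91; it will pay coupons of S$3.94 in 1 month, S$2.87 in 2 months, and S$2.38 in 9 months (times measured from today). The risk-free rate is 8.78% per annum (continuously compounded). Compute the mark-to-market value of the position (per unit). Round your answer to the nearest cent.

PV(remaining coupons) I = 3.94·e^(−0.0878·1/12) + 2.87·e^(−0.0878·2/12) + 2.38·e^(−0.0878·9/12) = 8.9679
Current forward F = (S − I)·e^(rT) = (138.91 − 8.9679)·e^(0.0878·12/12) = 129.9421 × 1.091770 = 141.8669
Value (long) = (F − K)·e^(−rT) = (141.8669 − 157.77) × 0.915944 = -14.5663
Short position value = −(long value) = S$14.57

S$14.57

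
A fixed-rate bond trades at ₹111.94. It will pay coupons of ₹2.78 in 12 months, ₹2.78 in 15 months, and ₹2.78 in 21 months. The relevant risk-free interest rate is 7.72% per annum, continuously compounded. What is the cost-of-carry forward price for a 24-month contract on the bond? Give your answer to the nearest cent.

PV(coupons) I = 2.78·e^(−0.0772·12/12) + 2.78·e^(−0.0772·15/12) + 2.78·e^(−0.0772·21/12)
I = 2.5735 + 2.5243 + 2.4287 = 7.5265
F = (S − I)·e^(rT) = (111.94 − 7.5265) · e^(0.0772·24/12)
= 104.4135 · e^0.154400 = 104.4135 × 1.166958 = ₹121.85

₹121.85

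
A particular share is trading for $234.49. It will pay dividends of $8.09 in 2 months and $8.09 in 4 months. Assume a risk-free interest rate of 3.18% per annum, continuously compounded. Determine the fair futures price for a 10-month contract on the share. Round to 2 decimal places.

$224.30

PV(dividends) I = 8.09·e^(−0.0318·2/12) + 8.09·e^(−0.0318·4/12)
I = 8.0472 + 8.0047 = 16.0519
F = (S − I)·e^(rT) = (234.49 − 16.0519) · e^(0.0318·10/12)
= 218.4381 · e^0.026500 = 218.4381 × 1.026854 = $224.30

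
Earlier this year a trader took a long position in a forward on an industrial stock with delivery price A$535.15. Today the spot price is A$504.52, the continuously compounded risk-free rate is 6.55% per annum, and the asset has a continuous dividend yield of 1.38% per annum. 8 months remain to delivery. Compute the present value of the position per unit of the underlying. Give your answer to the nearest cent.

-A$12.38

Current fair forward for the remaining 8 months: F = S·e^((r − q)·T), (r − q) = 0.0655 − 0.0138 = 0.0517
F = 504.52 · e^(0.0517 × 8/12) = 504.52 × 1.035068 = 522.2125
Value of long forward = (F − K)·e^(−rT) = (522.2125 − 535.15) · e^(−0.0655·8/12)
= -12.9375 × 0.957273 = -12.38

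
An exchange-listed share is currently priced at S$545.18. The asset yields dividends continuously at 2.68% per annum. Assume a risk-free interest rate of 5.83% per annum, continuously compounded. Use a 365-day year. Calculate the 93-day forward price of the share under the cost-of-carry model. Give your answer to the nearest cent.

S$549.57

F = S·e^((r − q)T) = 545.18 · e^((0.0583 − 0.0268) × 93/365)
= 545.18 · e^0.008026 = 545.18 × 1.008058
F = S$549.57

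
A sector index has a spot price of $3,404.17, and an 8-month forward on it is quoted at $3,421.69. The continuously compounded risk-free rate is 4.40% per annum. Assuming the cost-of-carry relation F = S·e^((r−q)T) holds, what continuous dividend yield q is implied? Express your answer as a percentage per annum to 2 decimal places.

From F = S·e^((r−q)T): (r − q) = ln(F/S)/T
ln(3421.69/3404.17) = ln(1.005147) = 0.005134
(r − q) = 0.005134 / (8/12) = 0.007701
q = r − ln(F/S)/T = 0.0440 − 0.007701 = 0.036299
q = 3.63%

3.63%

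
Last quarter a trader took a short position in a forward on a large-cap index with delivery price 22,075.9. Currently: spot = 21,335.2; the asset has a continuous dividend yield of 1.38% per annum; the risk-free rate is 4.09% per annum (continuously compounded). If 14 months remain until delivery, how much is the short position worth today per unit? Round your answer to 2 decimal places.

Current fair forward for the remaining 14 months: F = S·e^((r − q)·T), (r − q) = 0.0409 − 0.0138 = 0.0271
F = 21335.2 · e^(0.0271 × 14/12) = 21335.2 × 1.03212178 = 22020.5246
Value of long forward = (F − K)·e^(−rT) = (22020.5246 − 22075.9) · e^(−0.0409·14/12)
= -55.3754 × 0.95340388 = -52.80
Short position value = −(long value) = 52.80

52.80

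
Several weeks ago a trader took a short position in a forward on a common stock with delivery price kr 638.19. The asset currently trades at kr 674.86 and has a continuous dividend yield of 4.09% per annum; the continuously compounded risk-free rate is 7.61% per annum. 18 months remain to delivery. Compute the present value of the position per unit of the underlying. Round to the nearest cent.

Current fair forward for the remaining 18 months: F = S·e^((r − q)·T), (r − q) = 0.0761 − 0.0409 = 0.0352
F = 674.86 · e^(0.0352 × 18/12) = 674.86 × 1.054219 = 711.4502
Value of long forward = (F − K)·e^(−rT) = (711.4502 − 638.19) · e^(−0.0761·18/12)
= 73.2602 × 0.892124 = 65.36
Short position value = −(long value) = -kr 65.36

-kr 65.36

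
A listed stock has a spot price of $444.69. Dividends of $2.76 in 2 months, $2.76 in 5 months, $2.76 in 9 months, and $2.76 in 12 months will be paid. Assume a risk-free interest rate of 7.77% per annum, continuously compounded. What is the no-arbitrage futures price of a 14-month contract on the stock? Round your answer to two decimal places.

PV(dividends) I = 2.76·e^(−0.0777·2/12) + 2.76·e^(−0.0777·5/12) + 2.76·e^(−0.0777·9/12) + 2.76·e^(−0.0777·12/12)
I = 2.7245 + 2.6721 + 2.6038 + 2.5537 = 10.5541
F = (S − I)·e^(rT) = (444.69 − 10.5541) · e^(0.0777·14/12)
= 434.1359 · e^0.090650 = 434.1359 × 1.094886 = $475.33

$475.33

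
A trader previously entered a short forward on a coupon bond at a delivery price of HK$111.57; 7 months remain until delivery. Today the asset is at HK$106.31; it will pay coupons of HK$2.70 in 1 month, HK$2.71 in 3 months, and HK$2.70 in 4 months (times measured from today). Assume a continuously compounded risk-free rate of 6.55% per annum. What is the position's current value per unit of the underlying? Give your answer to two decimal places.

PV(remaining coupons) I = 2.70·e^(−0.0655·1/12) + 2.71·e^(−0.0655·3/12) + 2.70·e^(−0.0655·4/12) = 7.9930
Current forward F = (S − I)·e^(rT) = (106.31 − 7.9930)·e^(0.0655·7/12) = 98.3170 × 1.038948 = 102.1463
Value (long) = (F − K)·e^(−rT) = (102.1463 − 111.57) × 0.962512 = -9.0704
Short position value = −(long value) = HK$9.07

HK$9.07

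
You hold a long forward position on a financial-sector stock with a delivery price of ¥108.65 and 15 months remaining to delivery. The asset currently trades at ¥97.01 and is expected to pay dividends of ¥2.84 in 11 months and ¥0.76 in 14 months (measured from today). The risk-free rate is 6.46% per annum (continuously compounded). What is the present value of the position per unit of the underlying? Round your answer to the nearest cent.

PV(remaining dividends) I = 2.84·e^(−0.0646·11/12) + 0.76·e^(−0.0646·14/12) = 3.3815
Current forward F = (S − I)·e^(rT) = (97.01 − 3.3815)·e^(0.0646·15/12) = 93.6285 × 1.084100 = 101.5027
Value (long) = (F − K)·e^(−rT) = (101.5027 − 108.65) × 0.922424 = -6.5928
Value = -¥6.59

-¥6.59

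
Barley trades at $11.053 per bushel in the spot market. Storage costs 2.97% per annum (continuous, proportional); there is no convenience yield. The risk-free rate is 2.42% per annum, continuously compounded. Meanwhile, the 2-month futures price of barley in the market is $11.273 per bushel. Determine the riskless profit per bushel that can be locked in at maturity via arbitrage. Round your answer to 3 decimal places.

Fair futures: F* = S·e^(carry·T), with carry = (r + u) = 0.0242 + 0.0297 = 0.0539
F* = 11.053 · e^(0.0539 × 2/12) = 11.053 · e^0.008983 = 11.053 × 1.009023 = $11.1527
Market $11.273 > fair $11.1527: forward overpriced → cash-and-carry (buy spot, short the forward).
At maturity, profit = |F_mkt − F*| = |11.273 − 11.1527| = $0.120 per bushel

$0.120 per bushel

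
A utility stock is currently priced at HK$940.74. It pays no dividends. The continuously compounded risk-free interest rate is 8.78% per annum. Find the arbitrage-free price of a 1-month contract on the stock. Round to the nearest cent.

HK$947.65

F = S·e^(rT) = 940.74 · e^(0.0878 × 1/12)
= 940.74 · e^0.007317 = 940.74 × 1.007344
F = HK$947.65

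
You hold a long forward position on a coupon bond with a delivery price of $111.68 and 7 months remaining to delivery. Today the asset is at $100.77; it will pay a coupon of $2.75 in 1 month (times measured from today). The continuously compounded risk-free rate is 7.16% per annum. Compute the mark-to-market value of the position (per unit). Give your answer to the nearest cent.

-$9.08

PV(remaining coupons) I = 2.75·e^(−0.0716·1/12) = 2.7336
Current forward F = (S − I)·e^(rT) = (100.77 − 2.7336)·e^(0.0716·7/12) = 98.0364 × 1.042651 = 102.2178
Value (long) = (F − K)·e^(−rT) = (102.2178 − 111.68) × 0.959094 = -9.0751
Value = -$9.08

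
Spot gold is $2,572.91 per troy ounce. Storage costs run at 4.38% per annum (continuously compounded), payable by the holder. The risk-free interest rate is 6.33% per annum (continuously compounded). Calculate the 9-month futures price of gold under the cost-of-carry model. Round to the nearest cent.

Net carry = r + u − y = 0.0633 + 0.0438 − 0.0000 = 0.1071
F = S·e^((r+u−y)T) = 2572.91 · e^(0.1071 × 9/12) = 2572.91 · e^0.08032500
= 2572.91 × 1.08363919 = $2,788.11 per troy ounce

$2,788.11 per troy ounce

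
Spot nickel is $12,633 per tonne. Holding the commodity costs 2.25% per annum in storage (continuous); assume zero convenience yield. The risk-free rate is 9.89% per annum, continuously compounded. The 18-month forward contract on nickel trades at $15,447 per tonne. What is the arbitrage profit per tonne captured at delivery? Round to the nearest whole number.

$291 per tonne

Fair forward: F* = S·e^(carry·T), with carry = (r + u) = 0.0989 + 0.0225 = 0.1214
F* = 12633 · e^(0.1214 × 18/12) = 12633 · e^0.182100 = 12633 × 1.199734 = $15156.2396
Market $15447 > fair $15156.2396: forward overpriced → cash-and-carry (buy spot, short the forward).
At maturity, profit = |F_mkt − F*| = |15447 − 15156.2396| = $291 per tonne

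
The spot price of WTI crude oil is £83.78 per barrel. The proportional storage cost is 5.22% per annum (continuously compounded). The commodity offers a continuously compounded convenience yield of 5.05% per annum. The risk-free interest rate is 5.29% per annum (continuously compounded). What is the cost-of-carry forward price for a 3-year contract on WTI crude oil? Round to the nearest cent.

£98.69 per barrel

Net carry = r + u − y = 0.0529 + 0.0522 − 0.0505 = 0.0546
F = S·e^((r+u−y)T) = 83.78 · e^(0.0546 × 3) = 83.78 · e^0.163800
= 83.78 × 1.177979 = £98.69 per barrel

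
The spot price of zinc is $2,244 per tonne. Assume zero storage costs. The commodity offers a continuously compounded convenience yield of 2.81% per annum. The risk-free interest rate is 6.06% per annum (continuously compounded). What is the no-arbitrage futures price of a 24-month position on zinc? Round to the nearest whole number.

$2,395 per tonne

Net carry = r + u − y = 0.0606 + 0.0000 − 0.0281 = 0.0325
F = S·e^((r+u−y)T) = 2244 · e^(0.0325 × 24/12) = 2244 · e^0.065000
= 2244 × 1.067159 = $2,395 per tonne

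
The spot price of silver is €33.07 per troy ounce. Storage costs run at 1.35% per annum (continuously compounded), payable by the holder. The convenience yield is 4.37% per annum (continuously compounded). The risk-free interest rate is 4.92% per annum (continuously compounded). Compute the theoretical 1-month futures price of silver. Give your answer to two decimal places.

€33.12 per troy ounce

Net carry = r + u − y = 0.0492 + 0.0135 − 0.0437 = 0.0190
F = S·e^((r+u−y)T) = 33.07 · e^(0.0190 × 1/12) = 33.07 · e^0.001583
= 33.07 × 1.001584 = €33.12 per troy ounce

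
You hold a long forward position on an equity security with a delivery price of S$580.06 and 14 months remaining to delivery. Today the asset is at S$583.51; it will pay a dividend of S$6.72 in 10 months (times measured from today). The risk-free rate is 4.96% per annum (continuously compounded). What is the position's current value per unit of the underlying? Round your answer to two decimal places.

S$29.62

PV(remaining dividends) I = 6.72·e^(−0.0496·10/12) = 6.4479
Current forward F = (S − I)·e^(rT) = (583.51 − 6.4479)·e^(0.0496·14/12) = 577.0621 × 1.059574 = 611.4400
Value (long) = (F − K)·e^(−rT) = (611.4400 − 580.06) × 0.943776 = 29.6157
Value = S$29.62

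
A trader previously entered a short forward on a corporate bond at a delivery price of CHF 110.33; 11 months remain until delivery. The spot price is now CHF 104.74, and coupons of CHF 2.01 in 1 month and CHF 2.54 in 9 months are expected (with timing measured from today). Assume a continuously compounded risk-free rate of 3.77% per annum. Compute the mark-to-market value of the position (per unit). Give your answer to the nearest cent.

PV(remaining coupons) I = 2.01·e^(−0.0377·1/12) + 2.54·e^(−0.0377·9/12) = 4.4729
Current forward F = (S − I)·e^(rT) = (104.74 − 4.4729)·e^(0.0377·11/12) = 100.2671 × 1.035162 = 103.7927
Value (long) = (F − K)·e^(−rT) = (103.7927 − 110.33) × 0.966032 = -6.3152
Short position value = −(long value) = CHF 6.32

CHF 6.32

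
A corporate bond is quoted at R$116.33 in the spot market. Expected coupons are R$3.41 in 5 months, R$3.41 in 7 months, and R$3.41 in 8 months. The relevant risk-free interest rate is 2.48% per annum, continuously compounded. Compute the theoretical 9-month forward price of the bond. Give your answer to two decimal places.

PV(coupons) I = 3.41·e^(−0.0248·5/12) + 3.41·e^(−0.0248·7/12) + 3.41·e^(−0.0248·8/12)
I = 3.3749 + 3.3610 + 3.3541 = 10.0900
F = (S − I)·e^(rT) = (116.33 − 10.0900) · e^(0.0248·9/12)
= 106.2400 · e^0.018600 = 106.2400 × 1.018774 = R$108.23

R$108.23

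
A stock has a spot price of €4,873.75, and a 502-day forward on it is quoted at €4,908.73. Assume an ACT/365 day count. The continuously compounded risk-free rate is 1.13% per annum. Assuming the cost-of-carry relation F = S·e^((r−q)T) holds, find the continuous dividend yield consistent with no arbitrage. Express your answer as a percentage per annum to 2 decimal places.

0.61%

From F = S·e^((r−q)T): (r − q) = ln(F/S)/T
ln(4908.73/4873.75) = ln(1.007177) = 0.007151
(r − q) = 0.007151 / (502/365) = 0.005199
q = r − ln(F/S)/T = 0.0113 − 0.005199 = 0.006101
q = 0.61%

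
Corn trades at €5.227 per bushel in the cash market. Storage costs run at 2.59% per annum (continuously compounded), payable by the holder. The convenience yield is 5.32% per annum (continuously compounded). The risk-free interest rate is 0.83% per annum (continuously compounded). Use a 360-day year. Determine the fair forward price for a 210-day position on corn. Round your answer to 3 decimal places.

€5.169 per bushel

Net carry = r + u − y = 0.0083 + 0.0259 − 0.0532 = -0.0190
F = S·e^((r+u−y)T) = 5.227 · e^(-0.0190 × 210/360) = 5.227 · e^-0.011083
= 5.227 × 0.988978 = €5.169 per bushel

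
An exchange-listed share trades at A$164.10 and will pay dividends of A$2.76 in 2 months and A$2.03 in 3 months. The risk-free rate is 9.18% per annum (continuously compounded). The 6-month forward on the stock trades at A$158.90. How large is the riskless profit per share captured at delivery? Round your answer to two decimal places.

A$7.98 per share

PV(dividends) I = 2.76·e^(−0.0918·2/12) + 2.03·e^(−0.0918·3/12) = 4.7020
Fair forward F* = (S − I)·e^(rT) = (164.10 − 4.7020)·e^0.045900 = 159.3980 × 1.046970 = 166.8849
Market A$158.90 < fair 166.8849: forward underpriced → reverse cash-and-carry (short the stock, invest proceeds at r, pay the dividends, go long the forward).
Profit at T = |F_mkt − F*| = |158.90 − 166.8849| = A$7.98 per share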